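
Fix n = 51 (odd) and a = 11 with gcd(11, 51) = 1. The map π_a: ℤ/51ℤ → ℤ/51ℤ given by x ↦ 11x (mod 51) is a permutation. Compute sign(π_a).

Start at x=49: 49 → 29 → 13 → 41 → 43 → 14 → 1 → … (one orbit).
Cycle type of π: 16×3 + 2 + 1; total 5 cycles.
With 5 cycles on 51 points, sign = (−1)^{51−5} = +1.
Check: (11/51) = +1 by Zolotarev.

+1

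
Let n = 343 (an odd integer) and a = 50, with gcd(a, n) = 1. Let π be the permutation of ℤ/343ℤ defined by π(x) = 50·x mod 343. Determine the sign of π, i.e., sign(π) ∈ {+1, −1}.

Trace 1: π^k(1) = [1, 50, 99, 148, 197, 246, 295] for k=0..6.
Cycle lengths of π_50 on ℤ/343ℤ: [7, 7, 7, 7, 7, 7, 7, 7, 7, 7, 7, 7, 7, 7, 7, 7, 7, 7, 7, 7, 7, 7, 7, 7, 7, 7, 7, 7, 7, 7, 7, 7, 7, 7, 7, 7, 7, 7, 7, 7, 7, 7, 1, 1, 1, 1, 1, 1, 1, 1, 1, 1, 1, 1, 1, 1, 1, 1, 1, 1, 1, 1, 1, 1, 1, 1, 1, 1, 1, 1, 1, 1, 1, 1, 1, 1, 1, 1, 1, 1, 1, 1, 1, 1, 1, 1, 1, 1, 1, 1, 1]; 91 cycles in total.
343 − 91 = 252 transpositions; sign(π) = (−1)^252 = +1.

+1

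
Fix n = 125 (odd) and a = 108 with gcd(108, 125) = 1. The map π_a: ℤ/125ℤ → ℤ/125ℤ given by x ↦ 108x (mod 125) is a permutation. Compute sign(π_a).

-1

Trace 124: π^k(124) = [124, 17, 86, 38, 104, 107, 56] for k=0..6.
4 cycles of lengths [100, 20, 4, 1].
n − c = 125 − 4 = 121; sign = (−1)^121 = -1.
Via Zolotarev, sign(π_{108}) = (108|125) = -1.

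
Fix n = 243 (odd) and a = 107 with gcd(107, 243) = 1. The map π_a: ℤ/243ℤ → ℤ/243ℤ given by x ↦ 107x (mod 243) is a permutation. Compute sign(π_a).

Orbit of 163 under x↦107x: [163, 188, 190, 161, 217, 134, 1]… (length divides ord_243(107)).
Decompose π into cycles: lengths [18, 18, 18, 18, 18, 18, 18, 18, 18, 6, 6, 6, 6, 6, 6, 6, 6, 6, 2, 2, 2, 2, 2, 2, 2, 2, 2, 2, 2, 2, 2, 1] (32 cycles, including the fixed point 0).
With 32 cycles on 243 points, sign = (−1)^{243−32} = -1.

-1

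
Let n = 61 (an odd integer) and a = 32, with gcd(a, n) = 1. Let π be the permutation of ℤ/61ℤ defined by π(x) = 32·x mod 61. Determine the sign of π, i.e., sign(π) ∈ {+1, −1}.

-1

Orbit of 32 under x↦32x: [32, 48, 11, 47, 40, 60, 29]… (length divides ord_61(32)).
Cycle type of π: 12×5 + 1; total 6 cycles.
61 − 6 = 55 transpositions; sign(π) = (−1)^55 = -1.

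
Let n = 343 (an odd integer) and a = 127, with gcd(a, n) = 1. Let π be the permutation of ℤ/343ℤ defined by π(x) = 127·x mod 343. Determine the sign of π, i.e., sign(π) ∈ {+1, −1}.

+1

Trace 85: π^k(85) = [85, 162, 337, 267, 295, 78, 302] for k=0..6.
The orbit structure of x ↦ 127x mod 343: 19 orbits of sizes [49, 49, 49, 49, 49, 49, 7, 7, 7, 7, 7, 7, 1, 1, 1, 1, 1, 1, 1].
343 − 19 = 324 transpositions; sign(π) = (−1)^324 = +1.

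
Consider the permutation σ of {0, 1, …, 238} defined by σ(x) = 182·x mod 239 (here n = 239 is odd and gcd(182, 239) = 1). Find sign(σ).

+1

Trace 25: π^k(25) = [25, 9, 204, 83, 49, 75, 27] for k=0..6.
π_182 has 3 disjoint cycles with lengths [119, 119, 1] on {0,…,238}.
239 − 3 = 236 transpositions; sign(π) = (−1)^236 = +1.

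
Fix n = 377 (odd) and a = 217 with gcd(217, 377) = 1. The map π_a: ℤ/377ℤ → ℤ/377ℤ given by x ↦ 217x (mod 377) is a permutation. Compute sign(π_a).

-1

Start at x=360: 360 → 81 → 235 → 100 → 211 → 170 → 321 → … (one orbit).
The orbit structure of x ↦ 217x mod 377: 10 orbits of sizes [84, 84, 84, 84, 28, 3, 3, 3, 3, 1].
377 − 10 = 367 transpositions; sign(π) = (−1)^367 = -1.
Zolotarev: (217|377) = -1, matching the cycle-count sign.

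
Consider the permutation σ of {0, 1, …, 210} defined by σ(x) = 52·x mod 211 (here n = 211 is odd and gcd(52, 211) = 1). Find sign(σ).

Start at x=107: 107 → 78 → 47 → 123 → 66 → 56 → 169 → … (one orbit).
π_52 has 3 disjoint cycles with lengths [105, 105, 1] on {0,…,210}.
With 3 cycles on 211 points, sign = (−1)^{211−3} = +1.
The Jacobi symbol (52|211) = +1 (Zolotarev) agrees.

+1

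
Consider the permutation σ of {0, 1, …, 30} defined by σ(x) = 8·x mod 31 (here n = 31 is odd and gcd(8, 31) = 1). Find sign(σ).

+1

Start at x=16: 16 → 4 → 1 → 8 → 2 → 16 (one orbit).
7 cycles of lengths [5, 5, 5, 5, 5, 5, 1].
Σ(ℓ_i−1) = 31−7 = 24; sign = (−1)^24 = +1.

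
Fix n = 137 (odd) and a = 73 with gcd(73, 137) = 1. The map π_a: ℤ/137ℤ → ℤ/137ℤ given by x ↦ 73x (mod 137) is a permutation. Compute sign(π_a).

+1

Start at x=1: 1 → 73 → 123 → 74 → 59 → 60 → 133 → … (one orbit).
9 cycles of lengths [17, 17, 17, 17, 17, 17, 17, 17, 1].
Σ(ℓ_i−1) = 137−9 = 128; sign = (−1)^128 = +1.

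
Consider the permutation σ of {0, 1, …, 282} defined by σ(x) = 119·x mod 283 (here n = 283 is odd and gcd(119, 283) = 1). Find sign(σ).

-1

Start at x=87: 87 → 165 → 108 → 117 → 56 → 155 → 50 → … (one orbit).
Cycle lengths of π_119 on ℤ/283ℤ: [282, 1]; 2 cycles in total.
sign(π) = (−1)^{n − #cycles} = (−1)^{283−2} = (−1)^281 = -1.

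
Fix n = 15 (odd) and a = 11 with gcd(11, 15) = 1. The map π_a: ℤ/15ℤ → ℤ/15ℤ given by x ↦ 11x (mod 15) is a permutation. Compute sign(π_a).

Start at x=11: 11 → 1 → 11 (one orbit).
The orbit structure of x ↦ 11x mod 15: 10 orbits of sizes [2, 2, 2, 2, 2, 1, 1, 1, 1, 1].
sign(π) = (−1)^{n − #cycles} = (−1)^{15−10} = (−1)^5 = -1.
The Jacobi symbol (11|15) = -1 (Zolotarev) agrees.

-1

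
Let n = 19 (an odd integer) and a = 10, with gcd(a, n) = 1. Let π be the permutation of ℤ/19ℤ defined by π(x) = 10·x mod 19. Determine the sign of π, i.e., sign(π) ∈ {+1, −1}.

-1

Orbit of 13 under x↦10x: [13, 16, 8, 4, 2, 1, 10]… (length divides ord_19(10)).
Decompose π into cycles: lengths [18, 1] (2 cycles, including the fixed point 0).
With 2 cycles on 19 points, sign = (−1)^{19−2} = -1.
Check: (10/19) = -1 by Zolotarev.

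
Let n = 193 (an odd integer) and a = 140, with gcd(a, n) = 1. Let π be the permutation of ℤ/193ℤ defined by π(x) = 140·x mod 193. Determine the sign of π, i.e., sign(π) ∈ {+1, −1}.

-1

Orbit of 74 under x↦140x: [74, 131, 5, 121, 149, 16, 117]… (length divides ord_193(140)).
The orbit structure of x ↦ 140x mod 193: 2 orbits of sizes [192, 1].
193 − 2 = 191 transpositions; sign(π) = (−1)^191 = -1.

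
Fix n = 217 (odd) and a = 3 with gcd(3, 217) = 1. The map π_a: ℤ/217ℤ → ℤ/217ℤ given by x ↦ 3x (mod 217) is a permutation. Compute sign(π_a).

Start at x=64: 64 → 192 → 142 → 209 → 193 → 145 → 1 → … (one orbit).
π_3 has 9 disjoint cycles with lengths [30, 30, 30, 30, 30, 30, 30, 6, 1] on {0,…,216}.
217 − 9 = 208 transpositions; sign(π) = (−1)^208 = +1.

+1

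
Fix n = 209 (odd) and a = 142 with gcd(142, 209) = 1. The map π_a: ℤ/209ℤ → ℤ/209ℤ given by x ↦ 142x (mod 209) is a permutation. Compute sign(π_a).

-1

Start at x=197: 197 → 177 → 54 → 144 → 175 → 188 → 153 → … (one orbit).
π_142 has 18 disjoint cycles with lengths [18, 18, 18, 18, 18, 18, 18, 18, 18, 18, 9, 9, 2, 2, 2, 2, 2, 1] on {0,…,208}.
sign(π) = (−1)^{n − #cycles} = (−1)^{209−18} = (−1)^191 = -1.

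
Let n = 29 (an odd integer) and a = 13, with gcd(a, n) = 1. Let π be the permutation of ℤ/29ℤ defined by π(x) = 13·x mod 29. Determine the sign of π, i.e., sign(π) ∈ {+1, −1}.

+1

Trace 25: π^k(25) = [25, 6, 20, 28, 16, 5, 7] for k=0..6.
Cycle lengths of π_13 on ℤ/29ℤ: [14, 14, 1]; 3 cycles in total.
n − c = 29 − 3 = 26; sign = (−1)^26 = +1.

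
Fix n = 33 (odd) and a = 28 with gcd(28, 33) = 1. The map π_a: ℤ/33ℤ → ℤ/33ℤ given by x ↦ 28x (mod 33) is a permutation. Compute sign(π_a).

-1

Orbit of 7 under x↦28x: [7, 31, 10, 16, 19, 4, 13]… (length divides ord_33(28)).
Cycle lengths of π_28 on ℤ/33ℤ: [10, 10, 10, 1, 1, 1]; 6 cycles in total.
33 − 6 = 27 transpositions; sign(π) = (−1)^27 = -1.
Zolotarev: (28|33) = -1, matching the cycle-count sign.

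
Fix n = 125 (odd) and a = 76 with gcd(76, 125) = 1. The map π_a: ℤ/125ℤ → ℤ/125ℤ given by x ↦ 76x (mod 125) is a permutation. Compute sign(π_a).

Start at x=1: 1 → 76 → 26 → 101 → 51 → 1 (one orbit).
Decompose π into cycles: lengths [5, 5, 5, 5, 5, 5, 5, 5, 5, 5, 5, 5, 5, 5, 5, 5, 5, 5, 5, 5, 1, 1, 1, 1, 1, 1, 1, 1, 1, 1, 1, 1, 1, 1, 1, 1, 1, 1, 1, 1, 1, 1, 1, 1, 1] (45 cycles, including the fixed point 0).
With 45 cycles on 125 points, sign = (−1)^{125−45} = +1.

+1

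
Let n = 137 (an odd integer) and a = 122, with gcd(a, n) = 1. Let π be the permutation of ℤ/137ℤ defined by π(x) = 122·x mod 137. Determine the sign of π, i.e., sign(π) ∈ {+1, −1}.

Trace 50: π^k(50) = [50, 72, 16, 34, 38, 115, 56] for k=0..6.
9 cycles of lengths [17, 17, 17, 17, 17, 17, 17, 17, 1].
n − c = 137 − 9 = 128; sign = (−1)^128 = +1.
The Jacobi symbol (122|137) = +1 (Zolotarev) agrees.

+1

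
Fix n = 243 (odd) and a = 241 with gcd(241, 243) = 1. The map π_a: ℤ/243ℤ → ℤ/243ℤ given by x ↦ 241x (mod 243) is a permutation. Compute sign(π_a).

+1

Trace 79: π^k(79) = [79, 85, 73, 97, 49, 145, 196] for k=0..6.
Cycle type of π: 81×2 + 27×2 + 9×2 + 3×2 + 1×3; total 11 cycles.
243 − 11 = 232 transpositions; sign(π) = (−1)^232 = +1.
The Jacobi symbol (241|243) = +1 (Zolotarev) agrees.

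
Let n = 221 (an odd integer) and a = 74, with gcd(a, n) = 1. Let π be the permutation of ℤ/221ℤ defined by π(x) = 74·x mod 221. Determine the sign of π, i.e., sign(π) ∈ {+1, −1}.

-1

Orbit of 42 under x↦74x: [42, 14, 152, 198, 66, 22, 81]… (length divides ord_221(74)).
π_74 has 10 disjoint cycles with lengths [48, 48, 48, 48, 16, 3, 3, 3, 3, 1] on {0,…,220}.
221 − 10 = 211 transpositions; sign(π) = (−1)^211 = -1.
Zolotarev: (74|221) = -1, matching the cycle-count sign.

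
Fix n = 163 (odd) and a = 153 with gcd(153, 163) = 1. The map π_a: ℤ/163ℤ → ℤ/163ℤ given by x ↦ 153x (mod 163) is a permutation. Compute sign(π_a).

Trace 158: π^k(158) = [158, 50, 152, 110, 41, 79, 25] for k=0..6.
Decompose π into cycles: lengths [162, 1] (2 cycles, including the fixed point 0).
163 − 2 = 161 transpositions; sign(π) = (−1)^161 = -1.
Via Zolotarev, sign(π_{153}) = (153|163) = -1.

-1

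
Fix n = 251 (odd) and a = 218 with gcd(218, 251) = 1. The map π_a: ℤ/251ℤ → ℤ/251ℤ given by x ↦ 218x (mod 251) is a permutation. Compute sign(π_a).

+1

Orbit of 227 under x↦218x: [227, 39, 219, 52, 41, 153, 222]… (length divides ord_251(218)).
Cycle type of π: 125×2 + 1; total 3 cycles.
n − c = 251 − 3 = 248; sign = (−1)^248 = +1.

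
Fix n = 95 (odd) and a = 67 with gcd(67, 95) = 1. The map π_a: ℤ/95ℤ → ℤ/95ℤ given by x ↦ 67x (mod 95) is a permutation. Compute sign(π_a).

+1

Start at x=74: 74 → 18 → 66 → 52 → 64 → 13 → 16 → … (one orbit).
The orbit structure of x ↦ 67x mod 95: 5 orbits of sizes [36, 36, 18, 4, 1].
95 − 5 = 90 transpositions; sign(π) = (−1)^90 = +1.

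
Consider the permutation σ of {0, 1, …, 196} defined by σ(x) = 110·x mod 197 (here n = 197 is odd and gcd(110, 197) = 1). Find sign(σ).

-1

Start at x=93: 93 → 183 → 36 → 20 → 33 → 84 → 178 → … (one orbit).
Decompose π into cycles: lengths [28, 28, 28, 28, 28, 28, 28, 1] (8 cycles, including the fixed point 0).
8 cycles on 197: each ℓ→(−1)^(ℓ−1), product (−1)^189 = -1.
(110|197)_J = -1 (Zolotarev's lemma cross-check).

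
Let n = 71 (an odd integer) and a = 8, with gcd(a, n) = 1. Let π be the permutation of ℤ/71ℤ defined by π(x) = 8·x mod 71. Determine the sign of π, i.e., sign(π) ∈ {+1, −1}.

Orbit of 49 under x↦8x: [49, 37, 12, 25, 58, 38, 20]… (length divides ord_71(8)).
The orbit structure of x ↦ 8x mod 71: 3 orbits of sizes [35, 35, 1].
n − c = 71 − 3 = 68; sign = (−1)^68 = +1.
(8|71)_J = +1 (Zolotarev's lemma cross-check).

+1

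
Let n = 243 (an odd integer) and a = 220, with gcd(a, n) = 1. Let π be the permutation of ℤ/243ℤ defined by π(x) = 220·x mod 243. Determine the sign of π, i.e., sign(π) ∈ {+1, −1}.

+1

Trace 187: π^k(187) = [187, 73, 22, 223, 217, 112, 97] for k=0..6.
The orbit structure of x ↦ 220x mod 243: 11 orbits of sizes [81, 81, 27, 27, 9, 9, 3, 3, 1, 1, 1].
Σ(ℓ_i−1) = 243−11 = 232; sign = (−1)^232 = +1.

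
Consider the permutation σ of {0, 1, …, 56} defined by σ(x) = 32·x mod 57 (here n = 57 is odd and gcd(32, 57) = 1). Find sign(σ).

Orbit of 8 under x↦32x: [8, 28, 41, 1, 32, 55, 50]… (length divides ord_57(32)).
Cycle lengths of π_32 on ℤ/57ℤ: [18, 18, 18, 2, 1]; 5 cycles in total.
Σ(ℓ_i−1) = 57−5 = 52; sign = (−1)^52 = +1.
Via Zolotarev, sign(π_{32}) = (32|57) = +1.

+1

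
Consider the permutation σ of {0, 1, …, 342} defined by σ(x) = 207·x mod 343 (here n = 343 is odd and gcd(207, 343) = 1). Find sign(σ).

+1

Start at x=282: 282 → 64 → 214 → 51 → 267 → 46 → 261 → … (one orbit).
The orbit structure of x ↦ 207x mod 343: 7 orbits of sizes [147, 147, 21, 21, 3, 3, 1].
sign(π) = (−1)^{n − #cycles} = (−1)^{343−7} = (−1)^336 = +1.
(207|343)_J = +1 (Zolotarev's lemma cross-check).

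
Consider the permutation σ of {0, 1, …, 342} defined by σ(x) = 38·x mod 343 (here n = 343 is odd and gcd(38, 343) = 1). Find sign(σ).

Orbit of 208 under x↦38x: [208, 15, 227, 51, 223, 242, 278]… (length divides ord_343(38)).
The orbit structure of x ↦ 38x mod 343: 4 orbits of sizes [294, 42, 6, 1].
With 4 cycles on 343 points, sign = (−1)^{343−4} = -1.

-1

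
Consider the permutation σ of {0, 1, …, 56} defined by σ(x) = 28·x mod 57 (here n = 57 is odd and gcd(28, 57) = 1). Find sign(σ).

Start at x=55: 55 → 1 → 28 → 43 → 7 → 25 → 16 → … (one orbit).
9 cycles of lengths [9, 9, 9, 9, 9, 9, 1, 1, 1].
Σ(ℓ_i−1) = 57−9 = 48; sign = (−1)^48 = +1.
(28|57)_J = +1 (Zolotarev's lemma cross-check).

+1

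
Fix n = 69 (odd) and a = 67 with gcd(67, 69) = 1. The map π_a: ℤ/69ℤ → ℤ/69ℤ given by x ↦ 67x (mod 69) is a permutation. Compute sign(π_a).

-1

Orbit of 61 under x↦67x: [61, 16, 37, 64, 10, 49, 40]… (length divides ord_69(67)).
Cycle lengths of π_67 on ℤ/69ℤ: [22, 22, 22, 1, 1, 1]; 6 cycles in total.
n − c = 69 − 6 = 63; sign = (−1)^63 = -1.
Check: (67/69) = -1 by Zolotarev.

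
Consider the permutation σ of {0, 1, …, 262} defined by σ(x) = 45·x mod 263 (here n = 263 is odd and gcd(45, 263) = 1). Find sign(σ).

Start at x=69: 69 → 212 → 72 → 84 → 98 → 202 → 148 → … (one orbit).
Cycle type of π: 262 + 1; total 2 cycles.
2 cycles on 263: each ℓ→(−1)^(ℓ−1), product (−1)^261 = -1.
Zolotarev: (45|263) = -1, matching the cycle-count sign.

-1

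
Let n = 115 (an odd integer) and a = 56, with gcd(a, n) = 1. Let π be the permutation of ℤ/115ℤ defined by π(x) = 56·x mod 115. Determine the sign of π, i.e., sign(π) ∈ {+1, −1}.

Trace 86: π^k(86) = [86, 101, 21, 26, 76, 1, 56] for k=0..6.
The orbit structure of x ↦ 56x mod 115: 10 orbits of sizes [22, 22, 22, 22, 22, 1, 1, 1, 1, 1].
sign(π) = (−1)^{n − #cycles} = (−1)^{115−10} = (−1)^105 = -1.
Via Zolotarev, sign(π_{56}) = (56|115) = -1.

-1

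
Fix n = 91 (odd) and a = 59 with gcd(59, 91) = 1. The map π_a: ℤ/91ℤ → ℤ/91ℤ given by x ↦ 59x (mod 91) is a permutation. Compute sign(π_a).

Orbit of 74 under x↦59x: [74, 89, 64, 45, 16, 34, 4]… (length divides ord_91(59)).
9 cycles of lengths [12, 12, 12, 12, 12, 12, 12, 6, 1].
9 cycles on 91: each ℓ→(−1)^(ℓ−1), product (−1)^82 = +1.
Via Zolotarev, sign(π_{59}) = (59|91) = +1.

+1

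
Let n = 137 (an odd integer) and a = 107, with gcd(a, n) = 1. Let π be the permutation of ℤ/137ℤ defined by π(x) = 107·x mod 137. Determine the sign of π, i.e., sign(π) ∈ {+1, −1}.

Orbit of 136 under x↦107x: [136, 30, 59, 11, 81, 36, 16]… (length divides ord_137(107)).
The orbit structure of x ↦ 107x mod 137: 3 orbits of sizes [68, 68, 1].
Σ(ℓ_i−1) = 137−3 = 134; sign = (−1)^134 = +1.
Via Zolotarev, sign(π_{107}) = (107|137) = +1.

+1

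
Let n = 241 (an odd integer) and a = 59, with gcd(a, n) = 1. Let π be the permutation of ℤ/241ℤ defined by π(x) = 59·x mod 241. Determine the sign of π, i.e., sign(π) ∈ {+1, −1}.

+1

Start at x=240: 240 → 182 → 134 → 194 → 119 → 32 → 201 → … (one orbit).
Decompose π into cycles: lengths [120, 120, 1] (3 cycles, including the fixed point 0).
n − c = 241 − 3 = 238; sign = (−1)^238 = +1.
(59|241)_J = +1 (Zolotarev's lemma cross-check).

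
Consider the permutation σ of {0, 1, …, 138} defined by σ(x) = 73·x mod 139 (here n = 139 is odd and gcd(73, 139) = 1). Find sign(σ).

Orbit of 32 under x↦73x: [32, 112, 114, 121, 76, 127, 97]… (length divides ord_139(73)).
2 cycles of lengths [138, 1].
2 cycles on 139: each ℓ→(−1)^(ℓ−1), product (−1)^137 = -1.

-1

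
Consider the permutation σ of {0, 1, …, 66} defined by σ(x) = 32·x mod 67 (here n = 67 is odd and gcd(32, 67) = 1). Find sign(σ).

Trace 11: π^k(11) = [11, 17, 8, 55, 18, 40, 7] for k=0..6.
π_32 has 2 disjoint cycles with lengths [66, 1] on {0,…,66}.
sign(π) = (−1)^{n − #cycles} = (−1)^{67−2} = (−1)^65 = -1.
Check: (32/67) = -1 by Zolotarev.

-1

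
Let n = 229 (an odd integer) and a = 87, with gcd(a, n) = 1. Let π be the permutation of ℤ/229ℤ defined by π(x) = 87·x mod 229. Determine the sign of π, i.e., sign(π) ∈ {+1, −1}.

-1

Start at x=7: 7 → 151 → 84 → 209 → 92 → 218 → 188 → … (one orbit).
2 cycles of lengths [228, 1].
2 cycles on 229: each ℓ→(−1)^(ℓ−1), product (−1)^227 = -1.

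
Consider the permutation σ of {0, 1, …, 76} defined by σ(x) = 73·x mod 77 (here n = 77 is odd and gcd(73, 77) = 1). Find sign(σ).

Orbit of 24 under x↦73x: [24, 58, 76, 4, 61, 64, 52]… (length divides ord_77(73)).
π_73 has 5 disjoint cycles with lengths [30, 30, 10, 6, 1] on {0,…,76}.
n − c = 77 − 5 = 72; sign = (−1)^72 = +1.
The Jacobi symbol (73|77) = +1 (Zolotarev) agrees.

+1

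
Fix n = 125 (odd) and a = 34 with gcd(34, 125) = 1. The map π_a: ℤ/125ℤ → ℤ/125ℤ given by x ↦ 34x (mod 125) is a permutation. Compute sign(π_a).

Orbit of 39 under x↦34x: [39, 76, 84, 106, 104, 36, 99]… (length divides ord_125(34)).
Decompose π into cycles: lengths [50, 50, 10, 10, 2, 2, 1] (7 cycles, including the fixed point 0).
With 7 cycles on 125 points, sign = (−1)^{125−7} = +1.
Check: (34/125) = +1 by Zolotarev.

+1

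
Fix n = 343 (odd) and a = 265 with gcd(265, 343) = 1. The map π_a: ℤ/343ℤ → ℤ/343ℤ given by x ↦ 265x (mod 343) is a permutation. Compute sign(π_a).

-1

Trace 232: π^k(232) = [232, 83, 43, 76, 246, 20, 155] for k=0..6.
Cycle lengths of π_265 on ℤ/343ℤ: [98, 98, 98, 14, 14, 14, 2, 2, 2, 1]; 10 cycles in total.
10 cycles on 343: each ℓ→(−1)^(ℓ−1), product (−1)^333 = -1.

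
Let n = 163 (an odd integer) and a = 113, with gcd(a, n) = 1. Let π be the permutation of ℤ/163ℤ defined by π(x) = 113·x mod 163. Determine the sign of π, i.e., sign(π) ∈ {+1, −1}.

Start at x=65: 65 → 10 → 152 → 61 → 47 → 95 → 140 → … (one orbit).
The orbit structure of x ↦ 113x mod 163: 3 orbits of sizes [81, 81, 1].
sign(π) = (−1)^{n − #cycles} = (−1)^{163−3} = (−1)^160 = +1.

+1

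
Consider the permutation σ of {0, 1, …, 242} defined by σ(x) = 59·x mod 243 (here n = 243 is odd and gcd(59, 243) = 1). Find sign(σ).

-1

Trace 170: π^k(170) = [170, 67, 65, 190, 32, 187, 98] for k=0..6.
Cycle lengths of π_59 on ℤ/243ℤ: [162, 54, 18, 6, 2, 1]; 6 cycles in total.
6 cycles on 243: each ℓ→(−1)^(ℓ−1), product (−1)^237 = -1.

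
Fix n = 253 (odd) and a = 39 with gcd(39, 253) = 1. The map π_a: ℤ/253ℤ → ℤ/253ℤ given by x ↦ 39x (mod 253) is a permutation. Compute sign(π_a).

Start at x=50: 50 → 179 → 150 → 31 → 197 → 93 → 85 → … (one orbit).
Cycle lengths of π_39 on ℤ/253ℤ: [110, 110, 11, 11, 10, 1]; 6 cycles in total.
253 − 6 = 247 transpositions; sign(π) = (−1)^247 = -1.
(39|253)_J = -1 (Zolotarev's lemma cross-check).

-1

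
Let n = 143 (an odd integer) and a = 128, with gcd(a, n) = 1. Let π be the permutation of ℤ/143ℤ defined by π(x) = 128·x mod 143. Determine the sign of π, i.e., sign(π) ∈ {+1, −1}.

+1

Trace 84: π^k(84) = [84, 27, 24, 69, 109, 81, 72] for k=0..6.
π_128 has 5 disjoint cycles with lengths [60, 60, 12, 10, 1] on {0,…,142}.
With 5 cycles on 143 points, sign = (−1)^{143−5} = +1.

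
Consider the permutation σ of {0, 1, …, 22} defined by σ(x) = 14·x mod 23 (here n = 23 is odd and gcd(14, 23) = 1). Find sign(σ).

-1

Start at x=4: 4 → 10 → 2 → 5 → 1 → 14 → 12 → … (one orbit).
The orbit structure of x ↦ 14x mod 23: 2 orbits of sizes [22, 1].
With 2 cycles on 23 points, sign = (−1)^{23−2} = -1.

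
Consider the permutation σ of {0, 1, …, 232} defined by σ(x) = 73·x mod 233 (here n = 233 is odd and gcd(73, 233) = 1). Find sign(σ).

Start at x=132: 132 → 83 → 1 → 73 → 203 → 140 → 201 → … (one orbit).
Cycle lengths of π_73 on ℤ/233ℤ: [232, 1]; 2 cycles in total.
2 cycles on 233: each ℓ→(−1)^(ℓ−1), product (−1)^231 = -1.
Zolotarev: (73|233) = -1, matching the cycle-count sign.

-1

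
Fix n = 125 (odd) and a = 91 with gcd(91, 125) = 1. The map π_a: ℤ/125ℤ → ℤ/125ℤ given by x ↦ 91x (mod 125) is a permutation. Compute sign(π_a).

Orbit of 101 under x↦91x: [101, 66, 6, 46, 61, 51, 16]… (length divides ord_125(91)).
13 cycles of lengths [25, 25, 25, 25, 5, 5, 5, 5, 1, 1, 1, 1, 1].
n − c = 125 − 13 = 112; sign = (−1)^112 = +1.
Check: (91/125) = +1 by Zolotarev.

+1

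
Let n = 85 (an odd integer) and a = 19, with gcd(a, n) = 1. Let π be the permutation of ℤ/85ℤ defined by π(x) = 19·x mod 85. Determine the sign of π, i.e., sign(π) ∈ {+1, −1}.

Trace 81: π^k(81) = [81, 9, 1, 19, 21, 59, 16] for k=0..6.
Cycle lengths of π_19 on ℤ/85ℤ: [8, 8, 8, 8, 8, 8, 8, 8, 8, 8, 2, 2, 1]; 13 cycles in total.
85 − 13 = 72 transpositions; sign(π) = (−1)^72 = +1.

+1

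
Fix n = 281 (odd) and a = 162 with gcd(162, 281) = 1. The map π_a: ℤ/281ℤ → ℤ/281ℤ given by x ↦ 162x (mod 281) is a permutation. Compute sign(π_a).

+1

Orbit of 232 under x↦162x: [232, 211, 181, 98, 140, 200, 85]… (length divides ord_281(162)).
9 cycles of lengths [35, 35, 35, 35, 35, 35, 35, 35, 1].
281 − 9 = 272 transpositions; sign(π) = (−1)^272 = +1.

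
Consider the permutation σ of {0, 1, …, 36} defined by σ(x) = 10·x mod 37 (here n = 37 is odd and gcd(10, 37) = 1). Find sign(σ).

Orbit of 10 under x↦10x: [10, 26, 1]… (length divides ord_37(10)).
The orbit structure of x ↦ 10x mod 37: 13 orbits of sizes [3, 3, 3, 3, 3, 3, 3, 3, 3, 3, 3, 3, 1].
n − c = 37 − 13 = 24; sign = (−1)^24 = +1.
The Jacobi symbol (10|37) = +1 (Zolotarev) agrees.

+1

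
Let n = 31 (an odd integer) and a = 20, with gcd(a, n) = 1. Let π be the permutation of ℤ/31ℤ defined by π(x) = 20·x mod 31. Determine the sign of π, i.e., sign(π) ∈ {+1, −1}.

Orbit of 16 under x↦20x: [16, 10, 14, 1, 20, 28, 2]… (length divides ord_31(20)).
3 cycles of lengths [15, 15, 1].
31 − 3 = 28 transpositions; sign(π) = (−1)^28 = +1.

+1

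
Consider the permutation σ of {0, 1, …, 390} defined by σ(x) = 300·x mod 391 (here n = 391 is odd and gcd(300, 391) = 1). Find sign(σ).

-1

Start at x=24: 24 → 162 → 116 → 1 → 300 → 70 → 277 → … (one orbit).
46 cycles of lengths [16, 16, 16, 16, 16, 16, 16, 16, 16, 16, 16, 16, 16, 16, 16, 16, 16, 16, 16, 16, 16, 16, 16, 1, 1, 1, 1, 1, 1, 1, 1, 1, 1, 1, 1, 1, 1, 1, 1, 1, 1, 1, 1, 1, 1, 1].
n − c = 391 − 46 = 345; sign = (−1)^345 = -1.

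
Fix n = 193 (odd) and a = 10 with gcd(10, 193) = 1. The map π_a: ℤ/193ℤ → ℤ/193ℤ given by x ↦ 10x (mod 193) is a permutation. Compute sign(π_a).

Orbit of 180 under x↦10x: [180, 63, 51, 124, 82, 48, 94]… (length divides ord_193(10)).
Cycle type of π: 192 + 1; total 2 cycles.
2 cycles on 193: each ℓ→(−1)^(ℓ−1), product (−1)^191 = -1.
The Jacobi symbol (10|193) = -1 (Zolotarev) agrees.

-1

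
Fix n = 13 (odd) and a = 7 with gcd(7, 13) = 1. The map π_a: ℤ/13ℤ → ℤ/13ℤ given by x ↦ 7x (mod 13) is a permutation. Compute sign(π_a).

-1

Orbit of 8 under x↦7x: [8, 4, 2, 1, 7, 10, 5]… (length divides ord_13(7)).
π_7 has 2 disjoint cycles with lengths [12, 1] on {0,…,12}.
Σ(ℓ_i−1) = 13−2 = 11; sign = (−1)^11 = -1.
(7|13)_J = -1 (Zolotarev's lemma cross-check).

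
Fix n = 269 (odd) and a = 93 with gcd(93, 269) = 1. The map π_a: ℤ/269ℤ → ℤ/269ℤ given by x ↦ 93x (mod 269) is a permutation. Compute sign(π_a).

Orbit of 136 under x↦93x: [136, 5, 196, 205, 235, 66, 220]… (length divides ord_269(93)).
Decompose π into cycles: lengths [67, 67, 67, 67, 1] (5 cycles, including the fixed point 0).
n − c = 269 − 5 = 264; sign = (−1)^264 = +1.

+1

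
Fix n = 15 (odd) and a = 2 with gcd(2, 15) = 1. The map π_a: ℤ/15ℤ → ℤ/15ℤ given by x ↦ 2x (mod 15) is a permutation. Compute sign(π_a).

Orbit of 8 under x↦2x: [8, 1, 2, 4]… (length divides ord_15(2)).
Cycle type of π: 4×3 + 2 + 1; total 5 cycles.
15 − 5 = 10 transpositions; sign(π) = (−1)^10 = +1.
Check: (2/15) = +1 by Zolotarev.

+1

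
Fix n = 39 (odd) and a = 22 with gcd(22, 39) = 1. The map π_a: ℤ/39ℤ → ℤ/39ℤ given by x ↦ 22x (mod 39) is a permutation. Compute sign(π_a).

Trace 22: π^k(22) = [22, 16, 1] for k=0..2.
Cycle lengths of π_22 on ℤ/39ℤ: [3, 3, 3, 3, 3, 3, 3, 3, 3, 3, 3, 3, 1, 1, 1]; 15 cycles in total.
Σ(ℓ_i−1) = 39−15 = 24; sign = (−1)^24 = +1.

+1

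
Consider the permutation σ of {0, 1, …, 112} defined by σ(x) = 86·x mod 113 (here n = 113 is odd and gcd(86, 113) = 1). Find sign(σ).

Trace 105: π^k(105) = [105, 103, 44, 55, 97, 93, 88] for k=0..6.
Decompose π into cycles: lengths [112, 1] (2 cycles, including the fixed point 0).
2 cycles on 113: each ℓ→(−1)^(ℓ−1), product (−1)^111 = -1.

-1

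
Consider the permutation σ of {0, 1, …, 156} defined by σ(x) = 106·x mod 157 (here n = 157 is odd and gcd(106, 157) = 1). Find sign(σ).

Orbit of 153 under x↦106x: [153, 47, 115, 101, 30, 40, 1]… (length divides ord_157(106)).
Decompose π into cycles: lengths [39, 39, 39, 39, 1] (5 cycles, including the fixed point 0).
sign(π) = (−1)^{n − #cycles} = (−1)^{157−5} = (−1)^152 = +1.

+1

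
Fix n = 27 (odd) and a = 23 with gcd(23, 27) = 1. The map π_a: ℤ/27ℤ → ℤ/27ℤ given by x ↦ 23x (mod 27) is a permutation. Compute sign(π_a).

-1

Orbit of 10 under x↦23x: [10, 14, 25, 8, 22, 20, 1]… (length divides ord_27(23)).
π_23 has 4 disjoint cycles with lengths [18, 6, 2, 1] on {0,…,26}.
Σ(ℓ_i−1) = 27−4 = 23; sign = (−1)^23 = -1.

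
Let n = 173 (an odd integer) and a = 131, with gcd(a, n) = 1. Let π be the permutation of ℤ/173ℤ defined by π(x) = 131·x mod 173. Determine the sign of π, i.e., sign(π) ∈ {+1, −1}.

-1

Orbit of 6 under x↦131x: [6, 94, 31, 82, 16, 20, 25]… (length divides ord_173(131)).
The orbit structure of x ↦ 131x mod 173: 2 orbits of sizes [172, 1].
173 − 2 = 171 transpositions; sign(π) = (−1)^171 = -1.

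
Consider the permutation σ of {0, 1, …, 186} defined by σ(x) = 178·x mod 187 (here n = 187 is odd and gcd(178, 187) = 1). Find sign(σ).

Orbit of 174 under x↦178x: [174, 117, 69, 127, 166, 2, 169]… (length divides ord_187(178)).
8 cycles of lengths [40, 40, 40, 40, 10, 8, 8, 1].
Σ(ℓ_i−1) = 187−8 = 179; sign = (−1)^179 = -1.

-1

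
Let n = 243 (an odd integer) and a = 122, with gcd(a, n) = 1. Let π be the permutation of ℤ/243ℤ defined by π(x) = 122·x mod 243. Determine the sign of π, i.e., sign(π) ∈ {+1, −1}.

-1

Trace 154: π^k(154) = [154, 77, 160, 80, 40, 20, 10] for k=0..6.
6 cycles of lengths [162, 54, 18, 6, 2, 1].
243 − 6 = 237 transpositions; sign(π) = (−1)^237 = -1.
The Jacobi symbol (122|243) = -1 (Zolotarev) agrees.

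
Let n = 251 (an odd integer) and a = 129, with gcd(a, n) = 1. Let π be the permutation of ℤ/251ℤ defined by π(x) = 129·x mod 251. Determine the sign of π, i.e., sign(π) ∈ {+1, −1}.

Trace 204: π^k(204) = [204, 212, 240, 87, 179, 250, 122] for k=0..6.
Cycle lengths of π_129 on ℤ/251ℤ: [250, 1]; 2 cycles in total.
2 cycles on 251: each ℓ→(−1)^(ℓ−1), product (−1)^249 = -1.

-1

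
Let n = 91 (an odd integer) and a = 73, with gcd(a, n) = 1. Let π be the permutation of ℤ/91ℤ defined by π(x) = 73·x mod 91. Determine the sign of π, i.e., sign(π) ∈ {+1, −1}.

Trace 64: π^k(64) = [64, 31, 79, 34, 25, 5, 1] for k=0..6.
The orbit structure of x ↦ 73x mod 91: 11 orbits of sizes [12, 12, 12, 12, 12, 12, 6, 4, 4, 4, 1].
Σ(ℓ_i−1) = 91−11 = 80; sign = (−1)^80 = +1.
Via Zolotarev, sign(π_{73}) = (73|91) = +1.

+1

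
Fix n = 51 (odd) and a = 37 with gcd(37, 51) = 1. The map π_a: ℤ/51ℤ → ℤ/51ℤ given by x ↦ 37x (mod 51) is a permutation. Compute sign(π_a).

Start at x=43: 43 → 10 → 13 → 22 → 49 → 28 → 16 → … (one orbit).
Decompose π into cycles: lengths [16, 16, 16, 1, 1, 1] (6 cycles, including the fixed point 0).
51 − 6 = 45 transpositions; sign(π) = (−1)^45 = -1.

-1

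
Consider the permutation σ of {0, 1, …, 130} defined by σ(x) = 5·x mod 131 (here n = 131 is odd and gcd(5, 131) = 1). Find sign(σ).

+1

Start at x=15: 15 → 75 → 113 → 41 → 74 → 108 → 16 → … (one orbit).
Cycle lengths of π_5 on ℤ/131ℤ: [65, 65, 1]; 3 cycles in total.
n − c = 131 − 3 = 128; sign = (−1)^128 = +1.
(5|131)_J = +1 (Zolotarev's lemma cross-check).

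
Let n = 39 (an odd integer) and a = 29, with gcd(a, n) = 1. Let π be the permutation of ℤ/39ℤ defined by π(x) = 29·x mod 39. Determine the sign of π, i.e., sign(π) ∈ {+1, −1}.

Start at x=14: 14 → 16 → 35 → 1 → 29 → 22 → 14 (one orbit).
The orbit structure of x ↦ 29x mod 39: 10 orbits of sizes [6, 6, 6, 6, 3, 3, 3, 3, 2, 1].
10 cycles on 39: each ℓ→(−1)^(ℓ−1), product (−1)^29 = -1.
The Jacobi symbol (29|39) = -1 (Zolotarev) agrees.

-1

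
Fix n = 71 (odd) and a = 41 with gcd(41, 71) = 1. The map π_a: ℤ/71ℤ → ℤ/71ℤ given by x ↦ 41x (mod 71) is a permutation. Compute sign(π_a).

-1

Orbit of 51 under x↦41x: [51, 32, 34, 45, 70, 30, 23]… (length divides ord_71(41)).
Cycle type of π: 14×5 + 1; total 6 cycles.
6 cycles on 71: each ℓ→(−1)^(ℓ−1), product (−1)^65 = -1.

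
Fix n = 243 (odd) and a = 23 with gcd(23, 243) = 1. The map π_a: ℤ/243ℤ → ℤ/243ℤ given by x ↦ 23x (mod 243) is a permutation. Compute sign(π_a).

Trace 125: π^k(125) = [125, 202, 29, 181, 32, 7, 161] for k=0..6.
Cycle lengths of π_23 on ℤ/243ℤ: [162, 54, 18, 6, 2, 1]; 6 cycles in total.
Σ(ℓ_i−1) = 243−6 = 237; sign = (−1)^237 = -1.
(23|243)_J = -1 (Zolotarev's lemma cross-check).

-1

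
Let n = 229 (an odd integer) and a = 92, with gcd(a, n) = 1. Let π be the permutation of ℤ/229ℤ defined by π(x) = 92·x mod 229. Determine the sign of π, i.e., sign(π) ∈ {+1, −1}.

-1

Orbit of 202 under x↦92x: [202, 35, 14, 143, 103, 87, 218]… (length divides ord_229(92)).
Decompose π into cycles: lengths [228, 1] (2 cycles, including the fixed point 0).
Σ(ℓ_i−1) = 229−2 = 227; sign = (−1)^227 = -1.
The Jacobi symbol (92|229) = -1 (Zolotarev) agrees.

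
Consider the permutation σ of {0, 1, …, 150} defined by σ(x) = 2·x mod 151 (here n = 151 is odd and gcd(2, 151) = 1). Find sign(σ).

Orbit of 32 under x↦2x: [32, 64, 128, 105, 59, 118, 85]… (length divides ord_151(2)).
Cycle type of π: 15×10 + 1; total 11 cycles.
Σ(ℓ_i−1) = 151−11 = 140; sign = (−1)^140 = +1.
Check: (2/151) = +1 by Zolotarev.

+1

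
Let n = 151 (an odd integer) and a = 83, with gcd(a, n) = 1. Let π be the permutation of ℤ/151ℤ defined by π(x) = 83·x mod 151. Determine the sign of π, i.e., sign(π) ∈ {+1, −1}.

Orbit of 3 under x↦83x: [3, 98, 131, 1, 83, 94, 101]… (length divides ord_151(83)).
Cycle type of π: 50×3 + 1; total 4 cycles.
Σ(ℓ_i−1) = 151−4 = 147; sign = (−1)^147 = -1.

-1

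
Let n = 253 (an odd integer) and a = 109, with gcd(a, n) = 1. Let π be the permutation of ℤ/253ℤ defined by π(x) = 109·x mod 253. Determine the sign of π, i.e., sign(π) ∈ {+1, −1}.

+1

Orbit of 210 under x↦109x: [210, 120, 177, 65, 1, 109, 243]… (length divides ord_253(109)).
π_109 has 17 disjoint cycles with lengths [22, 22, 22, 22, 22, 22, 22, 22, 22, 22, 22, 2, 2, 2, 2, 2, 1] on {0,…,252}.
17 cycles on 253: each ℓ→(−1)^(ℓ−1), product (−1)^236 = +1.
Zolotarev: (109|253) = +1, matching the cycle-count sign.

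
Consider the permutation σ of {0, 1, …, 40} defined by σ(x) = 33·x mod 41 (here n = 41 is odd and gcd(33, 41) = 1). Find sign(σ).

+1

Start at x=40: 40 → 8 → 18 → 20 → 4 → 9 → 10 → … (one orbit).
Cycle type of π: 20×2 + 1; total 3 cycles.
Σ(ℓ_i−1) = 41−3 = 38; sign = (−1)^38 = +1.
Check: (33/41) = +1 by Zolotarev.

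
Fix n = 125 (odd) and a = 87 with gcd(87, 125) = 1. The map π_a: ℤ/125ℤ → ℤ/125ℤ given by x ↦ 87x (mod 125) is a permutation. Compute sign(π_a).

Trace 97: π^k(97) = [97, 64, 68, 41, 67, 79, 123] for k=0..6.
Decompose π into cycles: lengths [100, 20, 4, 1] (4 cycles, including the fixed point 0).
125 − 4 = 121 transpositions; sign(π) = (−1)^121 = -1.

-1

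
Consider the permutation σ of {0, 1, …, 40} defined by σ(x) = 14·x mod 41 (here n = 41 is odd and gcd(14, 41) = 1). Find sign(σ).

Orbit of 32 under x↦14x: [32, 38, 40, 27, 9, 3, 1]… (length divides ord_41(14)).
Cycle lengths of π_14 on ℤ/41ℤ: [8, 8, 8, 8, 8, 1]; 6 cycles in total.
sign(π) = (−1)^{n − #cycles} = (−1)^{41−6} = (−1)^35 = -1.

-1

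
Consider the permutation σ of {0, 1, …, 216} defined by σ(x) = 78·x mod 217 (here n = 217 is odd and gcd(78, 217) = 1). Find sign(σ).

Trace 8: π^k(8) = [8, 190, 64, 1, 78] for k=0..4.
Cycle lengths of π_78 on ℤ/217ℤ: [5, 5, 5, 5, 5, 5, 5, 5, 5, 5, 5, 5, 5, 5, 5, 5, 5, 5, 5, 5, 5, 5, 5, 5, 5, 5, 5, 5, 5, 5, 5, 5, 5, 5, 5, 5, 5, 5, 5, 5, 5, 5, 1, 1, 1, 1, 1, 1, 1]; 49 cycles in total.
With 49 cycles on 217 points, sign = (−1)^{217−49} = +1.
Check: (78/217) = +1 by Zolotarev.

+1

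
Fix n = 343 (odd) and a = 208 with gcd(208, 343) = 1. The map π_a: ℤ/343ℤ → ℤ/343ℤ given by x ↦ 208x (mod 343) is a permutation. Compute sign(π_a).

-1

Orbit of 131 under x↦208x: [131, 151, 195, 86, 52, 183, 334]… (length divides ord_343(208)).
4 cycles of lengths [294, 42, 6, 1].
n − c = 343 − 4 = 339; sign = (−1)^339 = -1.
Check: (208/343) = -1 by Zolotarev.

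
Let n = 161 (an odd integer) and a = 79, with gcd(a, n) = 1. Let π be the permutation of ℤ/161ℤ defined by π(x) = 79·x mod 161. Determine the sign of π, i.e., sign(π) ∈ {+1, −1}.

-1

Trace 53: π^k(53) = [53, 1, 79, 123, 57, 156, 88] for k=0..6.
Decompose π into cycles: lengths [66, 66, 22, 3, 3, 1] (6 cycles, including the fixed point 0).
n − c = 161 − 6 = 155; sign = (−1)^155 = -1.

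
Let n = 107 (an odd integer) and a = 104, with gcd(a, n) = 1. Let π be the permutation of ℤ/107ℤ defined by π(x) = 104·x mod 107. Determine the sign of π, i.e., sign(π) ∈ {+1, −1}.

-1

Trace 76: π^k(76) = [76, 93, 42, 88, 57, 43, 85] for k=0..6.
2 cycles of lengths [106, 1].
2 cycles on 107: each ℓ→(−1)^(ℓ−1), product (−1)^105 = -1.
Via Zolotarev, sign(π_{104}) = (104|107) = -1.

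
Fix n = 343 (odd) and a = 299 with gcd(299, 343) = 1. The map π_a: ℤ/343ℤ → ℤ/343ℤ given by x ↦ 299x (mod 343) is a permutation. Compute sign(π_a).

-1

Orbit of 274 under x↦299x: [274, 292, 186, 48, 289, 318, 71]… (length divides ord_343(299)).
Cycle type of π: 294 + 42 + 6 + 1; total 4 cycles.
4 cycles on 343: each ℓ→(−1)^(ℓ−1), product (−1)^339 = -1.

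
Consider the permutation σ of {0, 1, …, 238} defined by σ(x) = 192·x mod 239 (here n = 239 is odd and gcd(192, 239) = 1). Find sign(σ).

+1

Orbit of 211 under x↦192x: [211, 121, 49, 87, 213, 27, 165]… (length divides ord_239(192)).
π_192 has 3 disjoint cycles with lengths [119, 119, 1] on {0,…,238}.
n − c = 239 − 3 = 236; sign = (−1)^236 = +1.
Zolotarev: (192|239) = +1, matching the cycle-count sign.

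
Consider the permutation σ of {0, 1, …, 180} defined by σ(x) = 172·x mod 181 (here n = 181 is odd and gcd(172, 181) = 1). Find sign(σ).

+1

Trace 165: π^k(165) = [165, 144, 152, 80, 4, 145, 143] for k=0..6.
Cycle type of π: 90×2 + 1; total 3 cycles.
With 3 cycles on 181 points, sign = (−1)^{181−3} = +1.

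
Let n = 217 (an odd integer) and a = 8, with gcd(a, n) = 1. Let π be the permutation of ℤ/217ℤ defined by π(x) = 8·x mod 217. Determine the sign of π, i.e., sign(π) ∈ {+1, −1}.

Trace 78: π^k(78) = [78, 190, 1, 8, 64] for k=0..4.
49 cycles of lengths [5, 5, 5, 5, 5, 5, 5, 5, 5, 5, 5, 5, 5, 5, 5, 5, 5, 5, 5, 5, 5, 5, 5, 5, 5, 5, 5, 5, 5, 5, 5, 5, 5, 5, 5, 5, 5, 5, 5, 5, 5, 5, 1, 1, 1, 1, 1, 1, 1].
217 − 49 = 168 transpositions; sign(π) = (−1)^168 = +1.
Check: (8/217) = +1 by Zolotarev.

+1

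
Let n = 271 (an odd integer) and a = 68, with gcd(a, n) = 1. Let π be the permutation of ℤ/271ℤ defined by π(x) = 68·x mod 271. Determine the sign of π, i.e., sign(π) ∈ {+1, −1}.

Start at x=228: 228 → 57 → 82 → 156 → 39 → 213 → 121 → … (one orbit).
3 cycles of lengths [135, 135, 1].
Σ(ℓ_i−1) = 271−3 = 268; sign = (−1)^268 = +1.
Via Zolotarev, sign(π_{68}) = (68|271) = +1.

+1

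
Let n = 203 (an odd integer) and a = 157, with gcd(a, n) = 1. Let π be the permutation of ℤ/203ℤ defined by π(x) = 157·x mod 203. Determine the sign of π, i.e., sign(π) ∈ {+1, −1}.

+1

Trace 17: π^k(17) = [17, 30, 41, 144, 75, 1, 157] for k=0..6.
23 cycles of lengths [12, 12, 12, 12, 12, 12, 12, 12, 12, 12, 12, 12, 12, 12, 6, 4, 4, 4, 4, 4, 4, 4, 1].
Σ(ℓ_i−1) = 203−23 = 180; sign = (−1)^180 = +1.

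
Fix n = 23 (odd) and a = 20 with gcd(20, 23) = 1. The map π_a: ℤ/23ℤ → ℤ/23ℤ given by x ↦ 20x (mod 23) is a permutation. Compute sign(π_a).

Orbit of 2 under x↦20x: [2, 17, 18, 15, 1, 20, 9]… (length divides ord_23(20)).
Cycle type of π: 22 + 1; total 2 cycles.
n − c = 23 − 2 = 21; sign = (−1)^21 = -1.
Via Zolotarev, sign(π_{20}) = (20|23) = -1.

-1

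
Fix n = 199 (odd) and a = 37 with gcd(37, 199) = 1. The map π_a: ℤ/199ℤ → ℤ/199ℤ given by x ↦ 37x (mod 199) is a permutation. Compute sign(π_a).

Orbit of 37 under x↦37x: [37, 175, 107, 178, 19, 106, 141]… (length divides ord_199(37)).
The orbit structure of x ↦ 37x mod 199: 12 orbits of sizes [18, 18, 18, 18, 18, 18, 18, 18, 18, 18, 18, 1].
12 cycles on 199: each ℓ→(−1)^(ℓ−1), product (−1)^187 = -1.
Via Zolotarev, sign(π_{37}) = (37|199) = -1.

-1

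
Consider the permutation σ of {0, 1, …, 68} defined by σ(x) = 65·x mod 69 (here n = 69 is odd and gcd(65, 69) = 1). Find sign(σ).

Orbit of 25 under x↦65x: [25, 38, 55, 56, 52, 68, 4]… (length divides ord_69(65)).
Cycle type of π: 22×3 + 2 + 1; total 5 cycles.
Σ(ℓ_i−1) = 69−5 = 64; sign = (−1)^64 = +1.
Zolotarev: (65|69) = +1, matching the cycle-count sign.

+1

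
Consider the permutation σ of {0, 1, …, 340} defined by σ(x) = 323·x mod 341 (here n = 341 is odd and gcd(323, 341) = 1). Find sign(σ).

Trace 254: π^k(254) = [254, 202, 115, 317, 91, 67, 158] for k=0..6.
Decompose π into cycles: lengths [30, 30, 30, 30, 30, 30, 30, 30, 30, 30, 30, 5, 5, 1] (14 cycles, including the fixed point 0).
sign(π) = (−1)^{n − #cycles} = (−1)^{341−14} = (−1)^327 = -1.
(323|341)_J = -1 (Zolotarev's lemma cross-check).

-1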